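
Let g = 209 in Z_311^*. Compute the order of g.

The order of 209 must divide p − 1 = 310 = 2 · 5 · 31.
Divisors: 1, 2, 5, 10, 31, 62, 155, 310.
Check each in increasing order: 209^1 ≡ 209;  209^2 ≡ 141;  209^5 ≡ 169;  209^10 ≡ 260;  209^31 ≡ 36;  209^62 ≡ 52;  209^155 ≡ 1.
Smallest exponent giving 1 is 155.

155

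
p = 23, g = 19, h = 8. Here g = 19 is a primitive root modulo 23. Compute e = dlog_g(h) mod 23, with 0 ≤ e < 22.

Successive powers of 19 modulo 23:
  19^0=1  19^1=19  19^2=16  19^3=5  19^4=3  19^5=11
  19^6=2  19^7=15  19^8=9  19^9=10  19^10=6  19^11=22
  19^12=4  19^13=7  19^14=18  19^15=20  19^16=12  19^17=21
  19^18=8
So 19^18 ≡ 8 (mod 23), giving e = 18.

18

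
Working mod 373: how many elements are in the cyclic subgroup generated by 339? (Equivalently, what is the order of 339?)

372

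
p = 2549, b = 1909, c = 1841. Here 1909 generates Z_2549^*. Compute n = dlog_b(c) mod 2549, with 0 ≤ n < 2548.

Baby-step giant-step with m = ceil(sqrt(2548)) = 51.
Baby table (1909^j mod 2549 for j=0..50):
  0:1  1:1909  2:1760  3:258  4:565  5:358  6:290  7:477
  8:600  9:899  10:714  11:1860  12:2532  13:684  14:668  15:712
  16:591  17:1561  18:168  19:2087  20:2545  21:11  22:607  23:1517
  24:289  25:1117  26:1389  27:641  28:149  29:1502  30:2242  31:207
  32:68  33:2362  34:2426  35:2250  36:185  37:1403  38:1877  39:1848
  40:16  41:2505  42:121  43:1579  44:1393  45:630  46:2091  47:2534
  48:1953  49:1639  50:1228
Giant step factor: 1909^(-51) ≡ 902 (mod 2549).
Scan 1841·902^i mod 2549 for i = 0, 1, …:
  i=0: 1841   i=1: 1183   i=2: 1584   i=3: 1328
  i=4: 2375   i=5: 1090   i=6: 1815   i=7: 672
  i=8: 2031   i=9: 1780     …   i=31: 660
  i=32: 1403
Match at i=32, j=37: n = 32·51 + 37 = 1669.

1669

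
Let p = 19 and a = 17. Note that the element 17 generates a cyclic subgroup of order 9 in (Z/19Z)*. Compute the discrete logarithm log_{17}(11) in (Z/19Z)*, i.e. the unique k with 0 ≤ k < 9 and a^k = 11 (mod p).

3

Successive powers of 17 modulo 19:
  17^0=1  17^1=17  17^2=4  17^3=11
So 17^3 ≡ 11 (mod 19), giving k = 3.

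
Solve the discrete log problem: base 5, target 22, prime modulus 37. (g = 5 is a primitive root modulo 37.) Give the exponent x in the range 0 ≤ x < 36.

17

Successive powers of 5 modulo 37:
  5^0=1  5^1=5  5^2=25  5^3=14  5^4=33  5^5=17
  5^6=11  5^7=18  5^8=16  5^9=6  5^10=30  5^11=2
  5^12=10  5^13=13  5^14=28  5^15=29  5^16=34  5^17=22
So 5^17 ≡ 22 (mod 37), giving x = 17.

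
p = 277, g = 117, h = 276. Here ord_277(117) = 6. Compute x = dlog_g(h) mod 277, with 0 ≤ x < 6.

3

Successive powers of 117 modulo 277:
  117^0=1  117^1=117  117^2=116  117^3=276
So 117^3 ≡ 276 (mod 277), giving x = 3.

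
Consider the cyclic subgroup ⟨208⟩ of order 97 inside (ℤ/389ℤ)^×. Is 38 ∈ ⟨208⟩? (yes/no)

no

38 ∈ ⟨208⟩ iff 38^97 ≡ 1 (mod 389), since |⟨208⟩| = 97.
38^97 mod 389 = 274.
Since 274 ≠ 1, 38 does not lie in the subgroup.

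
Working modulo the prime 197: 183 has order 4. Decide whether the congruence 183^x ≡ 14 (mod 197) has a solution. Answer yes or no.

⟨183⟩ has order 4; its elements mod 197 are {1, 14, 183, 196}.
14 is in this set.

yes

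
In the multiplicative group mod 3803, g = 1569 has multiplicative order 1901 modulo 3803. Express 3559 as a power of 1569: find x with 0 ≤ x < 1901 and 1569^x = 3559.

Baby-step giant-step with m = ceil(sqrt(1901)) = 44.
Baby table (1569^j mod 3803 for j=0..43):
  0:1  1:1569  2:1220  3:1271  4:1427  5:2799  6:2969  7:3489
  8:1724  9:1023  10:221  11:676  12:3410  13:3272  14:3521  15:2493
  16:2033  17:2863  18:704  19:1706  20:3205  21:1079  22:616  23:542
  24:2329  25:3321  26:539  27:1425  28:3464  29:529  30:947  31:2673
  32:3031  33:1889  34:1304  35:3765  36:1226  37:3079  38:1141  39:2819
  40:122  41:1268  42:523  43:2942
Giant step factor: 1569^(-44) ≡ 2663 (mod 3803).
Scan 3559·2663^i mod 3803 for i = 0, 1, …:
  i=0: 3559   i=1: 541   i=2: 3149   i=3: 172
  i=4: 1676   i=5: 2269   i=6: 3183   i=7: 3245
  i=8: 1019   i=9: 2058     …   i=27: 1442
  i=28: 2819
Match at i=28, j=39: x = 28·44 + 39 = 1271.

1271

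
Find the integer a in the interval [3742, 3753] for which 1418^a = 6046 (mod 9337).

3742

Compute 1418^3742 mod 9337 = 6046, then multiply by 1418 repeatedly:
  1418^3742=6046
Found 6046 at exponent 3742.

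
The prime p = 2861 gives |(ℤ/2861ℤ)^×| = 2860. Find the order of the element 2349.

The order of 2349 must divide p − 1 = 2860 = 2^2 · 5 · 11 · 13.
Divisors: 1, 2, 4, 5, 10, 11, 13, 20, 22, 26, 44, 52, 55, 65, 110, 130, 143, 220, 260, 286, 572, 715, 1430, 2860.
Check each in increasing order: 2349^1 ≡ 2349;  2349^2 ≡ 1793;  2349^4 ≡ 1946;  2349^5 ≡ 2137;  2349^10 ≡ 613;  2349^11 ≡ 854;  2349^13 ≡ 587;  2349^20 ≡ 978;  2349^22 ≡ 2622;  2349^26 ≡ 1249;  2349^44 ≡ 2762;  2349^52 ≡ 756;  2349^55 ≡ 1284;  2349^65 ≡ 317;  2349^110 ≡ 720;  2349^130 ≡ 354;  2349^143 ≡ 1806;  2349^220 ≡ 559;  2349^260 ≡ 2293;  2349^286 ≡ 96;  2349^572 ≡ 633;  2349^715 ≡ 1659;  2349^1430 ≡ 2860;  2349^2860 ≡ 1.
Smallest exponent giving 1 is 2860.

2860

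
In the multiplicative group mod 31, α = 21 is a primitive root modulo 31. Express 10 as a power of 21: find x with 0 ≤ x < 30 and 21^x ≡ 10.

16

Successive powers of 21 modulo 31:
  21^0=1  21^1=21  21^2=7  21^3=23  21^4=18  21^5=6
  21^6=2  21^7=11  21^8=14  21^9=15  21^10=5  21^11=12
  21^12=4  21^13=22  21^14=28  21^15=30  21^16=10
So 21^16 ≡ 10 (mod 31), giving x = 16.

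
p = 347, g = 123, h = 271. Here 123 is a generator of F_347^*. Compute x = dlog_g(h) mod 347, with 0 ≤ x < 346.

Baby-step giant-step with m = ceil(sqrt(346)) = 19.
Baby table (123^j mod 347 for j=0..18):
  0:1  1:123  2:208  3:253  4:236  5:227  6:161  7:24
  8:176  9:134  10:173  11:112  12:243  13:47  14:229  15:60
  16:93  17:335  18:259
Giant step factor: 123^(-19) ≡ 145 (mod 347).
Scan 271·145^i mod 347 for i = 0, 1, …:
  i=0: 271   i=1: 84   i=2: 35   i=3: 217
  i=4: 235   i=5: 69   i=6: 289   i=7: 265
  i=8: 255   i=9: 193   i=10: 225   i=11: 7
  i=12: 321   i=13: 47
Match at i=13, j=13: x = 13·19 + 13 = 260.

260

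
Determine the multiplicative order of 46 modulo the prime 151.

30

The order of 46 must divide p − 1 = 150 = 2 · 3 · 5^2.
Divisors: 1, 2, 3, 5, 6, 10, 15, 25, 30, 50, 75, 150.
Check each in increasing order: 46^1 ≡ 46;  46^2 ≡ 2;  46^3 ≡ 92;  46^5 ≡ 33;  46^6 ≡ 8;  46^10 ≡ 32;  46^15 ≡ 150;  46^25 ≡ 119;  46^30 ≡ 1.
Smallest exponent giving 1 is 30.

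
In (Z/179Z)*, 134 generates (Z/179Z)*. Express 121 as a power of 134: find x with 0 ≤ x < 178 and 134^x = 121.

74

Baby-step giant-step with m = ceil(sqrt(178)) = 14.
Baby table (134^j mod 179 for j=0..13):
  0:1  1:134  2:56  3:165  4:93  5:111  6:17  7:130
  8:57  9:120  10:149  11:97  12:110  13:62
Giant step factor: 134^(-14) ≡ 75 (mod 179).
Scan 121·75^i mod 179 for i = 0, 1, …:
  i=0: 121   i=1: 125   i=2: 67   i=3: 13
  i=4: 80   i=5: 93
Match at i=5, j=4: x = 5·14 + 4 = 74.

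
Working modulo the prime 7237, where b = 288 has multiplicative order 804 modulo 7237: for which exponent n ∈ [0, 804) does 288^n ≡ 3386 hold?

10

Baby-step giant-step with m = ceil(sqrt(804)) = 29.
Baby table (288^j mod 7237 for j=0..28):
  0:1  1:288  2:3337  3:5772  4:5063  5:3507  6:4073  7:630
  8:515  9:3580  10:3386  11:5410  12:2125  13:4092  14:6102  15:6022
  16:4693  17:5502  18:6910  19:7142  20:1588  21:1413  22:1672  23:3894
  24:6974  25:3863  26:5283  27:1734  28:39
Giant step factor: 288^(-29) ≡ 4940 (mod 7237).
Scan 3386·4940^i mod 7237 for i = 0, 1, …:
  i=0: 3386
Match at i=0, j=10: n = 0·29 + 10 = 10.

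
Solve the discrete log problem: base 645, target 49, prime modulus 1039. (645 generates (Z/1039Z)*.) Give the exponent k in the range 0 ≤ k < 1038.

Baby-step giant-step with m = ceil(sqrt(1038)) = 33.
Baby table (645^j mod 1039 for j=0..32):
  0:1  1:645  2:425  3:868  4:878  5:55  6:149  7:517
  8:985  9:496  10:947  11:922  12:382  13:147  14:266  15:135
  16:838  17:230  18:812  19:84  20:152  21:374  22:182  23:1022
  24:464  25:48  26:829  27:659  28:104  29:584  30:562  31:918
  32:919
Giant step factor: 645^(-33) ≡ 378 (mod 1039).
Scan 49·378^i mod 1039 for i = 0, 1, …:
  i=0: 49   i=1: 859   i=2: 534   i=3: 286
  i=4: 52   i=5: 954   i=6: 79   i=7: 770
  i=8: 140   i=9: 970     …   i=27: 379
  i=28: 919
Match at i=28, j=32: k = 28·33 + 32 = 956.

956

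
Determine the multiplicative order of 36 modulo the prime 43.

3

The order of 36 must divide p − 1 = 42 = 2 · 3 · 7.
Divisors: 1, 2, 3, 6, 7, 14, 21, 42.
Check each in increasing order: 36^1 ≡ 36;  36^2 ≡ 6;  36^3 ≡ 1.
Smallest exponent giving 1 is 3.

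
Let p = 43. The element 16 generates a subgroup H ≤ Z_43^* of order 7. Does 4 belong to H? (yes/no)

yes

4 ∈ ⟨16⟩ iff 4^7 ≡ 1 (mod 43), since |⟨16⟩| = 7.
4^7 mod 43 = 1.
Since 1 = 1, 4 lies in the subgroup.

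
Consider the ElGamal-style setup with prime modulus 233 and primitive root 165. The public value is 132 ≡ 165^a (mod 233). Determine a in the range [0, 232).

Baby-step giant-step with m = ceil(sqrt(232)) = 16.
Baby table (165^j mod 233 for j=0..15):
  0:1  1:165  2:197  3:118  4:131  5:179  6:177  7:80
  8:152  9:149  10:120  11:228  12:107  13:180  14:109  15:44
Giant step factor: 165^(-16) ≡ 63 (mod 233).
Scan 132·63^i mod 233 for i = 0, 1, …:
  i=0: 132   i=1: 161   i=2: 124   i=3: 123
  i=4: 60   i=5: 52   i=6: 14   i=7: 183
  i=8: 112   i=9: 66   i=10: 197
Match at i=10, j=2: a = 10·16 + 2 = 162.

162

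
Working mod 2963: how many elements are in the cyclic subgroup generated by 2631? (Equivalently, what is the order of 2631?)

The order of 2631 must divide p − 1 = 2962 = 2 · 1481.
Divisors: 1, 2, 1481, 2962.
Check each in increasing order: 2631^1 ≡ 2631;  2631^2 ≡ 593;  2631^1481 ≡ 2962;  2631^2962 ≡ 1.
Smallest exponent giving 1 is 2962.

2962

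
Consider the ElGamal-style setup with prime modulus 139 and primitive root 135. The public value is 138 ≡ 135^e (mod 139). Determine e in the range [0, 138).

Baby-step giant-step with m = ceil(sqrt(138)) = 12.
Baby table (135^j mod 139 for j=0..11):
  0:1  1:135  2:16  3:75  4:117  5:88  6:65  7:18
  8:67  9:10  10:99  11:21
Giant step factor: 135^(-12) ≡ 91 (mod 139).
Scan 138·91^i mod 139 for i = 0, 1, …:
  i=0: 138   i=1: 48   i=2: 59   i=3: 87
  i=4: 133   i=5: 10
Match at i=5, j=9: e = 5·12 + 9 = 69.

69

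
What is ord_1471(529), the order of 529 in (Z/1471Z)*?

The order of 529 must divide p − 1 = 1470 = 2 · 3 · 5 · 7^2.
Divisors: 1, 2, 3, 5, 6, 7, 10, 14, 15, 21, 30, 35, 42, 49, 70, 98, 105, 147, 210, 245, 294, 490, 735, 1470.
Check each in increasing order: 529^1 ≡ 529;  529^2 ≡ 351;  529^3 ≡ 333;  529^5 ≡ 674;  529^6 ≡ 564;  529^7 ≡ 1214;  529^10 ≡ 1208;  529^14 ≡ 1325;  529^15 ≡ 729;  529^21 ≡ 747;  529^30 ≡ 410;  529^35 ≡ 1263;  529^42 ≡ 500;  529^49 ≡ 948;  529^70 ≡ 605;  529^98 ≡ 1394;  529^105 ≡ 666;  529^147 ≡ 554;  529^210 ≡ 785;  529^245 ≡ 1.
Smallest exponent giving 1 is 245.

245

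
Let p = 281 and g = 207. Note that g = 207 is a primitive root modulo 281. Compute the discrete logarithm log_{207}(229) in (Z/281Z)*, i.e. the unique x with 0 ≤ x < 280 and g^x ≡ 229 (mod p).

Baby-step giant-step with m = ceil(sqrt(280)) = 17.
Baby table (207^j mod 281 for j=0..16):
  0:1  1:207  2:137  3:259  4:223  5:77  6:203  7:152
  8:273  9:30  10:28  11:176  12:183  13:227  14:62  15:189
  16:64
Giant step factor: 207^(-17) ≡ 48 (mod 281).
Scan 229·48^i mod 281 for i = 0, 1, …:
  i=0: 229   i=1: 33   i=2: 179   i=3: 162
  i=4: 189
Match at i=4, j=15: x = 4·17 + 15 = 83.

83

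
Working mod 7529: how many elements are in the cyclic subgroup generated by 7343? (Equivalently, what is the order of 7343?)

941

The order of 7343 must divide p − 1 = 7528 = 2^3 · 941.
Divisors: 1, 2, 4, 8, 941, 1882, 3764, 7528.
Check each in increasing order: 7343^1 ≡ 7343;  7343^2 ≡ 4480;  7343^4 ≡ 5615;  7343^8 ≡ 4302;  7343^941 ≡ 1.
Smallest exponent giving 1 is 941.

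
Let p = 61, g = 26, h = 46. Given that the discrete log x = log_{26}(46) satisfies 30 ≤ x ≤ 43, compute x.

38

Compute 26^30 mod 61 = 60, then multiply by 26 repeatedly:
  26^30=60  26^31=35  26^32=56  26^33=53  26^34=36
  26^35=21  26^36=58  26^37=44  26^38=46
Found 46 at exponent 38.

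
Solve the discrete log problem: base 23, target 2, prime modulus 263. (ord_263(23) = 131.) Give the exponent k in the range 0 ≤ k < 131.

60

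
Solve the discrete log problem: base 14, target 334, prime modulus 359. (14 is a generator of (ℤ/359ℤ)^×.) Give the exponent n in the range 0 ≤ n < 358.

7

Baby-step giant-step with m = ceil(sqrt(358)) = 19.
Baby table (14^j mod 359 for j=0..18):
  0:1  1:14  2:196  3:231  4:3  5:42  6:229  7:334
  8:9  9:126  10:328  11:284  12:27  13:19  14:266  15:134
  16:81  17:57  18:80
Giant step factor: 14^(-19) ≡ 167 (mod 359).
Scan 334·167^i mod 359 for i = 0, 1, …:
  i=0: 334
Match at i=0, j=7: n = 0·19 + 7 = 7.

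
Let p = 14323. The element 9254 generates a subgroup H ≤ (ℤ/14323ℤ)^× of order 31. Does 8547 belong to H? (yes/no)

8547 ∈ ⟨9254⟩ iff 8547^31 ≡ 1 (mod 14323), since |⟨9254⟩| = 31.
8547^31 mod 14323 = 11321.
Since 11321 ≠ 1, 8547 does not lie in the subgroup.

no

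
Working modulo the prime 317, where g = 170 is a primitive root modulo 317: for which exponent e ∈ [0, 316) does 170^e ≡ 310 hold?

284

Baby-step giant-step with m = ceil(sqrt(316)) = 18.
Baby table (170^j mod 317 for j=0..17):
  0:1  1:170  2:53  3:134  4:273  5:128  6:204  7:127
  8:34  9:74  10:217  11:118  12:89  13:231  14:279  15:197
  16:205  17:297
Giant step factor: 170^(-18) ≡ 266 (mod 317).
Scan 310·266^i mod 317 for i = 0, 1, …:
  i=0: 310   i=1: 40   i=2: 179   i=3: 64
  i=4: 223   i=5: 39   i=6: 230   i=7: 316
  i=8: 51   i=9: 252     …   i=14: 181
  i=15: 279
Match at i=15, j=14: e = 15·18 + 14 = 284.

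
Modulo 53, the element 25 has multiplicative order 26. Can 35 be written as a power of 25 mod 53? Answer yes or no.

no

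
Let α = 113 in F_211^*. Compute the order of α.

35

The order of 113 must divide p − 1 = 210 = 2 · 3 · 5 · 7.
Divisors: 1, 2, 3, 5, 6, 7, 10, 14, 15, 21, 30, 35, 42, 70, 105, 210.
Check each in increasing order: 113^1 ≡ 113;  113^2 ≡ 109;  113^3 ≡ 79;  113^5 ≡ 171;  113^6 ≡ 122;  113^7 ≡ 71;  113^10 ≡ 123;  113^14 ≡ 188;  113^15 ≡ 144;  113^21 ≡ 55;  113^30 ≡ 58;  113^35 ≡ 1.
Smallest exponent giving 1 is 35.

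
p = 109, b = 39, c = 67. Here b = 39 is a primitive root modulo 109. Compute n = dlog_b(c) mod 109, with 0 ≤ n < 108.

Baby-step giant-step with m = ceil(sqrt(108)) = 11.
Baby table (39^j mod 109 for j=0..10):
  0:1  1:39  2:104  3:23  4:25  5:103  6:93  7:30
  8:80  9:68  10:36
Giant step factor: 39^(-11) ≡ 67 (mod 109).
Scan 67·67^i mod 109 for i = 0, 1, …:
  i=0: 67   i=1: 20   i=2: 32   i=3: 73
  i=4: 95   i=5: 43   i=6: 47   i=7: 97
  i=8: 68
Match at i=8, j=9: n = 8·11 + 9 = 97.

97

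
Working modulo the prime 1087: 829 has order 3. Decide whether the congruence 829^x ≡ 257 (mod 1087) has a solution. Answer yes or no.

yes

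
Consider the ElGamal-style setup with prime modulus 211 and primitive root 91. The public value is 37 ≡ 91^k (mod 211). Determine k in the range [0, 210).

16

Baby-step giant-step with m = ceil(sqrt(210)) = 15.
Baby table (91^j mod 211 for j=0..14):
  0:1  1:91  2:52  3:90  4:172  5:38  6:82  7:77
  8:44  9:206  10:178  11:162  12:183  13:195  14:21
Giant step factor: 91^(-15) ≡ 88 (mod 211).
Scan 37·88^i mod 211 for i = 0, 1, …:
  i=0: 37   i=1: 91
Match at i=1, j=1: k = 1·15 + 1 = 16.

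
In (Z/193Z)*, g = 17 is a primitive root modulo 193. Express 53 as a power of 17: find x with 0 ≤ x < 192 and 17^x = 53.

83

Baby-step giant-step with m = ceil(sqrt(192)) = 14.
Baby table (17^j mod 193 for j=0..13):
  0:1  1:17  2:96  3:88  4:145  5:149  6:24  7:22
  8:181  9:182  10:6  11:102  12:190  13:142
Giant step factor: 17^(-14) ≡ 65 (mod 193).
Scan 53·65^i mod 193 for i = 0, 1, …:
  i=0: 53   i=1: 164   i=2: 45   i=3: 30
  i=4: 20   i=5: 142
Match at i=5, j=13: x = 5·14 + 13 = 83.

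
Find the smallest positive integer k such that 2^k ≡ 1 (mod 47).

23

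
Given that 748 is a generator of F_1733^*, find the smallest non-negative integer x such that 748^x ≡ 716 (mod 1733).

Baby-step giant-step with m = ceil(sqrt(1732)) = 42.
Baby table (748^j mod 1733 for j=0..41):
  0:1  1:748  2:1478  3:1623  4:904  5:322  6:1702  7:1074
  8:973  9:1677  10:1437  11:416  12:961  13:1366  14:1031  15:3
  16:511  17:968  18:1403  19:979  20:966  21:1640  22:1489  23:1186
  24:1565  25:845  26:1248  27:1150  28:632  29:1360  30:9  31:1533
  32:1171  33:743  34:1204  35:1165  36:1454  37:1001  38:92  39:1229
  40:802  41:278
Giant step factor: 748^(-42) ≡ 1408 (mod 1733).
Scan 716·1408^i mod 1733 for i = 0, 1, …:
  i=0: 716   i=1: 1255   i=2: 1113   i=3: 472
  i=4: 837   i=5: 56   i=6: 863   i=7: 271
  i=8: 308   i=9: 414     …   i=24: 423
  i=25: 1165
Match at i=25, j=35: x = 25·42 + 35 = 1085.

1085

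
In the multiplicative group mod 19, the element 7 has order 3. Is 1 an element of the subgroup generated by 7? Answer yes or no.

1 ∈ ⟨7⟩ iff 1^3 ≡ 1 (mod 19), since |⟨7⟩| = 3.
1^3 mod 19 = 1.
Since 1 = 1, 1 lies in the subgroup.

yes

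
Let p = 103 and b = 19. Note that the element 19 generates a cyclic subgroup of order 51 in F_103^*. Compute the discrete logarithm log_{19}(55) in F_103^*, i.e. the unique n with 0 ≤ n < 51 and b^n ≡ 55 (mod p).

25

Baby-step giant-step with m = ceil(sqrt(51)) = 8.
Baby table (19^j mod 103 for j=0..7):
  0:1  1:19  2:52  3:61  4:26  5:82  6:13  7:41
Giant step factor: 19^(-8) ≡ 16 (mod 103).
Scan 55·16^i mod 103 for i = 0, 1, …:
  i=0: 55   i=1: 56   i=2: 72   i=3: 19
Match at i=3, j=1: n = 3·8 + 1 = 25.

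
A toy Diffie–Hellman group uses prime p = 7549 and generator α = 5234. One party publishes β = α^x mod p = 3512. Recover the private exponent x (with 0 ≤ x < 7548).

Baby-step giant-step with m = ceil(sqrt(7548)) = 87.
Baby table (5234^j mod 7549 for j=0..86):
  0:1  1:5234  2:6984  3:1998  4:2167  5:3480  6:6132  7:4089
  8:411  9:7258  10:1804  11:5886  12:7404  13:3519  14:6435  15:4701
  16:2843  17:1183  18:1642  19:3466  20:797  21:4450  22:2635  23:7116
  24:5927  25:3077  26:3001  27:5314  28:2960  29:2092  30:3478  31:3213
  32:5219  33:3964  34:2924  35:2393  36:1171  37:6775  38:2697  39:7017
  40:1093  41:6169  42:1473  43:2153  44:5694  45:6493  46:6313  47:269
  48:3832  49:6544  50:1483  51:1650  52:44  53:3826  54:5336  55:4873
  56:4760  57:2140  58:5593  59:6289  60:2986  61:2294  62:3886  63:2318
  64:1169  65:3856  66:3827  67:3021  68:4308  69:6758  70:4307  71:1524
  72:4872  73:7075  74:2705  75:3595  76:4122  77:7055  78:3711  79:7346
  80:1907  81:1460  82:2052  83:5490  84:3166  85:789  86:323
Giant step factor: 5234^(-87) ≡ 7070 (mod 7549).
Scan 3512·7070^i mod 7549 for i = 0, 1, …:
  i=0: 3512   i=1: 1179   i=2: 1434   i=3: 73
  i=4: 2778   i=5: 5511   i=6: 2381   i=7: 6949
  i=8: 538   i=9: 6513     …   i=80: 2310
  i=81: 3213
Match at i=81, j=31: x = 81·87 + 31 = 7078.

7078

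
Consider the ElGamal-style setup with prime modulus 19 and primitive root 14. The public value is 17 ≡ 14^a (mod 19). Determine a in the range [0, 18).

4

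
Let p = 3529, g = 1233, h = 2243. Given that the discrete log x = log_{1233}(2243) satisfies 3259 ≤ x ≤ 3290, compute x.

Compute 1233^3259 mod 3529 = 433, then multiply by 1233 repeatedly:
  1233^3259=433  1233^3260=1010  1233^3261=3122  1233^3262=2816  1233^3263=3121
  1233^3264=1583  1233^3265=302  1233^3266=1821  1233^3267=849  1233^3268=2233
  1233^3269=669  1233^3270=2620  1233^3271=1425  1233^3272=3112  1233^3273=1073
  1233^3274=3163  1233^3275=434  1233^3276=2243
Found 2243 at exponent 3276.

3276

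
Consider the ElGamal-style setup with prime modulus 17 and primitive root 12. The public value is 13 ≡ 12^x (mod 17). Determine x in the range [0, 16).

Successive powers of 12 modulo 17:
  12^0=1  12^1=12  12^2=8  12^3=11  12^4=13
So 12^4 ≡ 13 (mod 17), giving x = 4.

4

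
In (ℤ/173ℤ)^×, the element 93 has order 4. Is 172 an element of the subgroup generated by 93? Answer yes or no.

⟨93⟩ has order 4; its elements mod 173 are {1, 80, 93, 172}.
172 is in this set.

yes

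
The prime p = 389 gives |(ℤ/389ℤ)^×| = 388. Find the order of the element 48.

The order of 48 must divide p − 1 = 388 = 2^2 · 97.
Divisors: 1, 2, 4, 97, 194, 388.
Check each in increasing order: 48^1 ≡ 48;  48^2 ≡ 359;  48^4 ≡ 122;  48^97 ≡ 274;  48^194 ≡ 388;  48^388 ≡ 1.
Smallest exponent giving 1 is 388.

388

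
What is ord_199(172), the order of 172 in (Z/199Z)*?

33

The order of 172 must divide p − 1 = 198 = 2 · 3^2 · 11.
Divisors: 1, 2, 3, 6, 9, 11, 18, 22, 33, 66, 99, 198.
Check each in increasing order: 172^1 ≡ 172;  172^2 ≡ 132;  172^3 ≡ 18;  172^6 ≡ 125;  172^9 ≡ 61;  172^11 ≡ 92;  172^18 ≡ 139;  172^22 ≡ 106;  172^33 ≡ 1.
Smallest exponent giving 1 is 33.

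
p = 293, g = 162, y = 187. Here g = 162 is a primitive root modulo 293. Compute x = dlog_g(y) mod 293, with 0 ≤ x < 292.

267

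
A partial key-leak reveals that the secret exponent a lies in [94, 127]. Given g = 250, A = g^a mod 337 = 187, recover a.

Compute 250^94 mod 337 = 12, then multiply by 250 repeatedly:
  250^94=12  250^95=304  250^96=175  250^97=277  250^98=165
  250^99=136  250^100=300  250^101=186  250^102=331  250^103=185
  250^104=81  250^105=30  250^106=86  250^107=269  250^108=187
Found 187 at exponent 108.

108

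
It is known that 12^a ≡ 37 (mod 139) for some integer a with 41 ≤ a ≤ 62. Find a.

50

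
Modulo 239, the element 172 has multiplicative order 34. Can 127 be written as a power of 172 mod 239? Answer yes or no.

no

127 ∈ ⟨172⟩ iff 127^34 ≡ 1 (mod 239), since |⟨172⟩| = 34.
127^34 mod 239 = 10.
Since 10 ≠ 1, 127 does not lie in the subgroup.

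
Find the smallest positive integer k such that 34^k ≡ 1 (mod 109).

18

The order of 34 must divide p − 1 = 108 = 2^2 · 3^3.
Divisors: 1, 2, 3, 4, 6, 9, 12, 18, 27, 36, 54, 108.
Check each in increasing order: 34^1 ≡ 34;  34^2 ≡ 66;  34^3 ≡ 64;  34^4 ≡ 105;  34^6 ≡ 63;  34^9 ≡ 108;  34^12 ≡ 45;  34^18 ≡ 1.
Smallest exponent giving 1 is 18.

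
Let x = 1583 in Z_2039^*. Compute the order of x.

The order of 1583 must divide p − 1 = 2038 = 2 · 1019.
Divisors: 1, 2, 1019, 2038.
Check each in increasing order: 1583^1 ≡ 1583;  1583^2 ≡ 1997;  1583^1019 ≡ 1.
Smallest exponent giving 1 is 1019.

1019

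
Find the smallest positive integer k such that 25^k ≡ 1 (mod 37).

18

The order of 25 must divide p − 1 = 36 = 2^2 · 3^2.
Divisors: 1, 2, 3, 4, 6, 9, 12, 18, 36.
Check each in increasing order: 25^1 ≡ 25;  25^2 ≡ 33;  25^3 ≡ 11;  25^4 ≡ 16;  25^6 ≡ 10;  25^9 ≡ 36;  25^12 ≡ 26;  25^18 ≡ 1.
Smallest exponent giving 1 is 18.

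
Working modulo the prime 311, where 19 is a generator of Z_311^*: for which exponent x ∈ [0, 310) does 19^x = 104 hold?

128

Baby-step giant-step with m = ceil(sqrt(310)) = 18.
Baby table (19^j mod 311 for j=0..17):
  0:1  1:19  2:50  3:17  4:12  5:228  6:289  7:204
  8:144  9:248  10:47  11:271  12:173  13:177  14:253  15:142
  16:210  17:258
Giant step factor: 19^(-18) ≡ 21 (mod 311).
Scan 104·21^i mod 311 for i = 0, 1, …:
  i=0: 104   i=1: 7   i=2: 147   i=3: 288
  i=4: 139   i=5: 120   i=6: 32   i=7: 50
Match at i=7, j=2: x = 7·18 + 2 = 128.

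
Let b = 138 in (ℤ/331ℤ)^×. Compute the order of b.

110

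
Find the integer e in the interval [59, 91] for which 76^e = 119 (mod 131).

Compute 76^59 mod 131 = 110, then multiply by 76 repeatedly:
  76^59=110  76^60=107  76^61=10  76^62=105  76^63=120
  76^64=81  76^65=130  76^66=55  76^67=119
Found 119 at exponent 67.

67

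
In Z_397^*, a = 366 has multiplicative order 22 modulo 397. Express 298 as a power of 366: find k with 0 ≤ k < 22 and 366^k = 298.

15

Successive powers of 366 modulo 397:
  366^0=1  366^1=366  366^2=167  366^3=381  366^4=99  366^5=107
  366^6=256  366^7=4  366^8=273  366^9=271  366^10=333  366^11=396
  366^12=31  366^13=230  366^14=16  366^15=298
So 366^15 ≡ 298 (mod 397), giving k = 15.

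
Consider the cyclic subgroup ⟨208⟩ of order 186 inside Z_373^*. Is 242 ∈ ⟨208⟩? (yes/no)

no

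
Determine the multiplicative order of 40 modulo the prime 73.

72

The order of 40 must divide p − 1 = 72 = 2^3 · 3^2.
Divisors: 1, 2, 3, 4, 6, 8, 9, 12, 18, 24, 36, 72.
Check each in increasing order: 40^1 ≡ 40;  40^2 ≡ 67;  40^3 ≡ 52;  40^4 ≡ 36;  40^6 ≡ 3;  40^8 ≡ 55;  40^9 ≡ 10;  40^12 ≡ 9;  40^18 ≡ 27;  40^24 ≡ 8;  40^36 ≡ 72;  40^72 ≡ 1.
Smallest exponent giving 1 is 72.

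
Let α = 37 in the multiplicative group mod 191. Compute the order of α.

38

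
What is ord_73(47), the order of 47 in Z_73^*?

72

The order of 47 must divide p − 1 = 72 = 2^3 · 3^2.
Divisors: 1, 2, 3, 4, 6, 8, 9, 12, 18, 24, 36, 72.
Check each in increasing order: 47^1 ≡ 47;  47^2 ≡ 19;  47^3 ≡ 17;  47^4 ≡ 69;  47^6 ≡ 70;  47^8 ≡ 16;  47^9 ≡ 22;  47^12 ≡ 9;  47^18 ≡ 46;  47^24 ≡ 8;  47^36 ≡ 72;  47^72 ≡ 1.
Smallest exponent giving 1 is 72.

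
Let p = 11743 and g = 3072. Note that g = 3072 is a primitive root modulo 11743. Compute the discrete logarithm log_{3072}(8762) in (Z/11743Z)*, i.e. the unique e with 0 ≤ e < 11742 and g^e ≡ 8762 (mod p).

1606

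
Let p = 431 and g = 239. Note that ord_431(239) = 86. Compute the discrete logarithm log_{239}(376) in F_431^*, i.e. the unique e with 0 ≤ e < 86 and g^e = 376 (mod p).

51

Baby-step giant-step with m = ceil(sqrt(86)) = 10.
Baby table (239^j mod 431 for j=0..9):
  0:1  1:239  2:229  3:425  4:290  5:350  6:36  7:415
  8:55  9:215
Giant step factor: 239^(-10) ≡ 220 (mod 431).
Scan 376·220^i mod 431 for i = 0, 1, …:
  i=0: 376   i=1: 399   i=2: 287   i=3: 214
  i=4: 101   i=5: 239
Match at i=5, j=1: e = 5·10 + 1 = 51.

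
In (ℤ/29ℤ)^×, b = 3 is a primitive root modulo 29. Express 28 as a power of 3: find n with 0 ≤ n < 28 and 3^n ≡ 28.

Successive powers of 3 modulo 29:
  3^0=1  3^1=3  3^2=9  3^3=27  3^4=23  3^5=11
  3^6=4  3^7=12  3^8=7  3^9=21  3^10=5  3^11=15
  3^12=16  3^13=19  3^14=28
So 3^14 ≡ 28 (mod 29), giving n = 14.

14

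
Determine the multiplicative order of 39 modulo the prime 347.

173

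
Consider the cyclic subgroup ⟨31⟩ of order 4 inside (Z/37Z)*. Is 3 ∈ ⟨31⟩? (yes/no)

no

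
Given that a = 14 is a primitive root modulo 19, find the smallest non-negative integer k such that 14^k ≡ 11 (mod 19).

Successive powers of 14 modulo 19:
  14^0=1  14^1=14  14^2=6  14^3=8  14^4=17  14^5=10
  14^6=7  14^7=3  14^8=4  14^9=18  14^10=5  14^11=13
  14^12=11
So 14^12 ≡ 11 (mod 19), giving k = 12.

12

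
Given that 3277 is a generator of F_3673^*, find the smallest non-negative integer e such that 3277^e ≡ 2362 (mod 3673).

Baby-step giant-step with m = ceil(sqrt(3672)) = 61.
Baby table (3277^j mod 3673 for j=0..60):
  0:1  1:3277  2:2550  3:275  4:1290  5:3380  6:2165  7:2142
  8:231  9:349  10:1370  11:1084  12:477  13:2104  14:587  15:2620
  16:1939  17:3486  18:592  19:640  20:3670  21:1188  22:3369  23:2848
  24:3476  25:879  26:851  27:920  28:2980  29:2626  30:3236  31:421
  32:2242  33:1034  34:1912  35:3159  36:1529  37:561  38:1897  39:1753
  40:9  41:109  42:912  43:2475  44:591  45:1036  46:1120  47:913
  48:2079  49:3141  50:1311  51:2410  52:620  53:571  54:1610  55:1542
  56:2759  57:1990  58:1655  59:2087  60:3646
Giant step factor: 3277^(-61) ≡ 1595 (mod 3673).
Scan 2362·1595^i mod 3673 for i = 0, 1, …:
  i=0: 2362   i=1: 2565   i=2: 3126   i=3: 1709
  i=4: 489   i=5: 1279   i=6: 1490   i=7: 119
  i=8: 2482   i=9: 2969     …   i=29: 1365
  i=30: 2759
Match at i=30, j=56: e = 30·61 + 56 = 1886.

1886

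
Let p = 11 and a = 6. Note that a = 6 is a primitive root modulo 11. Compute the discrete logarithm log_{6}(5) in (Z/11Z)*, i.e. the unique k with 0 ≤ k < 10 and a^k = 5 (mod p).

6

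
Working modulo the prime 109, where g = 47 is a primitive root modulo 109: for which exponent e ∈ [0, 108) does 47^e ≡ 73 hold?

Successive powers of 47 modulo 109:
  47^0=1  47^1=47  47^2=29  47^3=55  47^4=78  47^5=69
  47^6=82  47^7=39  47^8=89  47^9=41  47^10=74  47^11=99
  47^12=75  47^13=37  47^14=104  47^15=92  47^16=73
So 47^16 ≡ 73 (mod 109), giving e = 16.

16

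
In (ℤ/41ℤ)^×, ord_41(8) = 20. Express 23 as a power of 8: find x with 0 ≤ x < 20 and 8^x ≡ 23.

2

Successive powers of 8 modulo 41:
  8^0=1  8^1=8  8^2=23
So 8^2 ≡ 23 (mod 41), giving x = 2.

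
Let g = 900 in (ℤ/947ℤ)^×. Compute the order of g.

43

The order of 900 must divide p − 1 = 946 = 2 · 11 · 43.
Divisors: 1, 2, 11, 22, 43, 86, 473, 946.
Check each in increasing order: 900^1 ≡ 900;  900^2 ≡ 315;  900^11 ≡ 127;  900^22 ≡ 30;  900^43 ≡ 1.
Smallest exponent giving 1 is 43.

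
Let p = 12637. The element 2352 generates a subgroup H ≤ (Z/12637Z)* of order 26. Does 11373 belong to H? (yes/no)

no

11373 ∈ ⟨2352⟩ iff 11373^26 ≡ 1 (mod 12637), since |⟨2352⟩| = 26.
11373^26 mod 12637 = 10340.
Since 10340 ≠ 1, 11373 does not lie in the subgroup.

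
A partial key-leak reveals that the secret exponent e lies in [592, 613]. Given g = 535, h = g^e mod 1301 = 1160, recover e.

Compute 535^592 mod 1301 = 525, then multiply by 535 repeatedly:
  535^592=525  535^593=1160
Found 1160 at exponent 593.

593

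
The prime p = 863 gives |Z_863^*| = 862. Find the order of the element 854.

The order of 854 must divide p − 1 = 862 = 2 · 431.
Divisors: 1, 2, 431, 862.
Check each in increasing order: 854^1 ≡ 854;  854^2 ≡ 81;  854^431 ≡ 862;  854^862 ≡ 1.
Smallest exponent giving 1 is 862.

862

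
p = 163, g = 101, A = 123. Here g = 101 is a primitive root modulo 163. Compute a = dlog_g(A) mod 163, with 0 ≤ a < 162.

153

Baby-step giant-step with m = ceil(sqrt(162)) = 13.
Baby table (101^j mod 163 for j=0..12):
  0:1  1:101  2:95  3:141  4:60  5:29  6:158  7:147
  8:14  9:110  10:26  11:18  12:25
Giant step factor: 101^(-13) ≡ 108 (mod 163).
Scan 123·108^i mod 163 for i = 0, 1, …:
  i=0: 123   i=1: 81   i=2: 109   i=3: 36
  i=4: 139   i=5: 16   i=6: 98   i=7: 152
  i=8: 116   i=9: 140   i=10: 124   i=11: 26
Match at i=11, j=10: a = 11·13 + 10 = 153.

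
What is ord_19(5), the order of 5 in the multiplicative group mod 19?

The order of 5 must divide p − 1 = 18 = 2 · 3^2.
Divisors: 1, 2, 3, 6, 9, 18.
Check each in increasing order: 5^1 ≡ 5;  5^2 ≡ 6;  5^3 ≡ 11;  5^6 ≡ 7;  5^9 ≡ 1.
Smallest exponent giving 1 is 9.

9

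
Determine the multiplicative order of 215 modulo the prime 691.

The order of 215 must divide p − 1 = 690 = 2 · 3 · 5 · 23.
Divisors: 1, 2, 3, 5, 6, 10, 15, 23, 30, 46, 69, 115, 138, 230, 345, 690.
Check each in increasing order: 215^1 ≡ 215;  215^2 ≡ 619;  215^3 ≡ 413;  215^5 ≡ 668;  215^6 ≡ 583;  215^10 ≡ 529;  215^15 ≡ 271;  215^23 ≡ 437;  215^30 ≡ 195;  215^46 ≡ 253;  215^69 ≡ 1.
Smallest exponent giving 1 is 69.

69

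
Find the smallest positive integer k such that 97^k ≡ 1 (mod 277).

276

The order of 97 must divide p − 1 = 276 = 2^2 · 3 · 23.
Divisors: 1, 2, 3, 4, 6, 12, 23, 46, 69, 92, 138, 276.
Check each in increasing order: 97^1 ≡ 97;  97^2 ≡ 268;  97^3 ≡ 235;  97^4 ≡ 81;  97^6 ≡ 102;  97^12 ≡ 155;  97^23 ≡ 182;  97^46 ≡ 161;  97^69 ≡ 217;  97^92 ≡ 160;  97^138 ≡ 276;  97^276 ≡ 1.
Smallest exponent giving 1 is 276.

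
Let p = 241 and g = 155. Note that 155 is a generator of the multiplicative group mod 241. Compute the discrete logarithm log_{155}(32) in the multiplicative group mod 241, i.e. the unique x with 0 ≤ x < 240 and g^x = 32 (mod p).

230

Baby-step giant-step with m = ceil(sqrt(240)) = 16.
Baby table (155^j mod 241 for j=0..15):
  0:1  1:155  2:166  3:184  4:82  5:178  6:116  7:146
  8:217  9:136  10:113  11:163  12:201  13:66  14:108  15:111
Giant step factor: 155^(-16) ≡ 100 (mod 241).
Scan 32·100^i mod 241 for i = 0, 1, …:
  i=0: 32   i=1: 67   i=2: 193   i=3: 20
  i=4: 72   i=5: 211   i=6: 133   i=7: 45
  i=8: 162   i=9: 53     …   i=13: 59
  i=14: 116
Match at i=14, j=6: x = 14·16 + 6 = 230.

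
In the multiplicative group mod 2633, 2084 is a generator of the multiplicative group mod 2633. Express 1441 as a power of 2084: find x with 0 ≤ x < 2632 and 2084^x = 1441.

1582

Baby-step giant-step with m = ceil(sqrt(2632)) = 52.
Baby table (2084^j mod 2633 for j=0..51):
  0:1  1:2084  2:1239  3:1736  4:82  5:2376  6:1544  7:170
  8:1458  9:2623  10:224  11:775  12:1071  13:1813  14:2570  15:358
  16:933  17:1218  18:100  19:393  20:149  21:2455  22:301  23:630
  24:1686  25:1202  26:985  27:1633  28:1336  29:1143  30:1780  31:2256
  32:1599  33:1571  34:1145  35:682  36:2101  37:2438  38:1735  39:631
  40:1137  41:2441  42:88  43:1715  44:1079  45:54  46:1950  47:1081
  48:1589  49:1795  50:1920  51:1753
Giant step factor: 2084^(-52) ≡ 890 (mod 2633).
Scan 1441·890^i mod 2633 for i = 0, 1, …:
  i=0: 1441   i=1: 219   i=2: 68   i=3: 2594
  i=4: 2152   i=5: 1089   i=6: 266   i=7: 2403
  i=8: 674   i=9: 2169     …   i=29: 1163
  i=30: 301
Match at i=30, j=22: x = 30·52 + 22 = 1582.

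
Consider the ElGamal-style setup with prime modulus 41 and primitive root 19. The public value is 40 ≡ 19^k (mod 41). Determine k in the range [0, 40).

Successive powers of 19 modulo 41:
  19^0=1  19^1=19  19^2=33  19^3=12  19^4=23  19^5=27
  19^6=21  19^7=30  19^8=37  19^9=6  19^10=32  19^11=34
  19^12=31  19^13=15  19^14=39  19^15=3  19^16=16  19^17=17
  19^18=36  19^19=28  19^20=40
So 19^20 ≡ 40 (mod 41), giving k = 20.

20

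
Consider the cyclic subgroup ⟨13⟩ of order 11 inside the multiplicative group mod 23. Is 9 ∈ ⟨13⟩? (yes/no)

yes

9 ∈ ⟨13⟩ iff 9^11 ≡ 1 (mod 23), since |⟨13⟩| = 11.
9^11 mod 23 = 1.
Since 1 = 1, 9 lies in the subgroup.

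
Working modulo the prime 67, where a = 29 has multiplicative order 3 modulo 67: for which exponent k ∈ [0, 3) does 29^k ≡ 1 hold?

0

Successive powers of 29 modulo 67:
  29^0=1
So 29^0 ≡ 1 (mod 67), giving k = 0.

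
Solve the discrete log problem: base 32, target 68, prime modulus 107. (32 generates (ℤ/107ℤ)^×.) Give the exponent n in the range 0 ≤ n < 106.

Baby-step giant-step with m = ceil(sqrt(106)) = 11.
Baby table (32^j mod 107 for j=0..10):
  0:1  1:32  2:61  3:26  4:83  5:88  6:34  7:18
  8:41  9:28  10:40
Giant step factor: 32^(-11) ≡ 80 (mod 107).
Scan 68·80^i mod 107 for i = 0, 1, …:
  i=0: 68   i=1: 90   i=2: 31   i=3: 19
  i=4: 22   i=5: 48   i=6: 95   i=7: 3
  i=8: 26
Match at i=8, j=3: n = 8·11 + 3 = 91.

91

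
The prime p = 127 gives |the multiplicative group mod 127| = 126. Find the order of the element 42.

63

The order of 42 must divide p − 1 = 126 = 2 · 3^2 · 7.
Divisors: 1, 2, 3, 6, 7, 9, 14, 18, 21, 42, 63, 126.
Check each in increasing order: 42^1 ≡ 42;  42^2 ≡ 113;  42^3 ≡ 47;  42^6 ≡ 50;  42^7 ≡ 68;  42^9 ≡ 64;  42^14 ≡ 52;  42^18 ≡ 32;  42^21 ≡ 107;  42^42 ≡ 19;  42^63 ≡ 1.
Smallest exponent giving 1 is 63.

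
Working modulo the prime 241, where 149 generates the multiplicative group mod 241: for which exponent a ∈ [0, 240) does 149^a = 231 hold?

224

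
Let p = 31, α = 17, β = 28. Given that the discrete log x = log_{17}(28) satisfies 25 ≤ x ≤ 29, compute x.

28

Compute 17^25 mod 31 = 6, then multiply by 17 repeatedly:
  17^25=6  17^26=9  17^27=29  17^28=28
Found 28 at exponent 28.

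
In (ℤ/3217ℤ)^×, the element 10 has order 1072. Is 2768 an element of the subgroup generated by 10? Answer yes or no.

yes

2768 ∈ ⟨10⟩ iff 2768^1072 ≡ 1 (mod 3217), since |⟨10⟩| = 1072.
2768^1072 mod 3217 = 1.
Since 1 = 1, 2768 lies in the subgroup.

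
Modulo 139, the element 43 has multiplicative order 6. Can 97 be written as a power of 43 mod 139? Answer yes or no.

⟨43⟩ has order 6; its elements mod 139 are {1, 42, 43, 96, 97, 138}.
97 is in this set.

yes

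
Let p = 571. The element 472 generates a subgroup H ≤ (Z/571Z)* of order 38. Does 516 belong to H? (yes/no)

516 ∈ ⟨472⟩ iff 516^38 ≡ 1 (mod 571), since |⟨472⟩| = 38.
516^38 mod 571 = 1.
Since 1 = 1, 516 lies in the subgroup.

yes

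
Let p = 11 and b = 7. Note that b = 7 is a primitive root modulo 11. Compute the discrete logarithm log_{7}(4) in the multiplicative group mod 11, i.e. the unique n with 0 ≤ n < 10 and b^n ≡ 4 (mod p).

Successive powers of 7 modulo 11:
  7^0=1  7^1=7  7^2=5  7^3=2  7^4=3  7^5=10
  7^6=4
So 7^6 ≡ 4 (mod 11), giving n = 6.

6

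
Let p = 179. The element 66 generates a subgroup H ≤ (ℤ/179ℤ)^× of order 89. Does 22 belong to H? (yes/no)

22 ∈ ⟨66⟩ iff 22^89 ≡ 1 (mod 179), since |⟨66⟩| = 89.
22^89 mod 179 = 1.
Since 1 = 1, 22 lies in the subgroup.

yes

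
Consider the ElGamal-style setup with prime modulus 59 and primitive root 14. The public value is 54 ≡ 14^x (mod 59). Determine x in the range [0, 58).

Successive powers of 14 modulo 59:
  14^0=1  14^1=14  14^2=19  14^3=30  14^4=7  14^5=39
  14^6=15  14^7=33  14^8=49  14^9=37  14^10=46  14^11=54
So 14^11 ≡ 54 (mod 59), giving x = 11.

11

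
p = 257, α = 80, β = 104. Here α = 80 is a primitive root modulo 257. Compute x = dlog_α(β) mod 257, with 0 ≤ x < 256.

86

Baby-step giant-step with m = ceil(sqrt(256)) = 16.
Baby table (80^j mod 257 for j=0..15):
  0:1  1:80  2:232  3:56  4:111  5:142  6:52  7:48
  8:242  9:85  10:118  11:188  12:134  13:183  14:248  15:51
Giant step factor: 80^(-16) ≡ 8 (mod 257).
Scan 104·8^i mod 257 for i = 0, 1, …:
  i=0: 104   i=1: 61   i=2: 231   i=3: 49
  i=4: 135   i=5: 52
Match at i=5, j=6: x = 5·16 + 6 = 86.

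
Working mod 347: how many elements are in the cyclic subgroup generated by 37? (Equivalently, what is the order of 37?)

346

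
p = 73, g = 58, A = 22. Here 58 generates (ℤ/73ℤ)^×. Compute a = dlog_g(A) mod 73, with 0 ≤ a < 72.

45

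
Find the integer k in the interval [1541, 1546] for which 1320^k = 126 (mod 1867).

1543

Compute 1320^1541 mod 1867 = 1558, then multiply by 1320 repeatedly:
  1320^1541=1558  1320^1542=993  1320^1543=126
Found 126 at exponent 1543.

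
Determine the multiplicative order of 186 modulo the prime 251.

The order of 186 must divide p − 1 = 250 = 2 · 5^3.
Divisors: 1, 2, 5, 10, 25, 50, 125, 250.
Check each in increasing order: 186^1 ≡ 186;  186^2 ≡ 209;  186^5 ≡ 47;  186^10 ≡ 201;  186^25 ≡ 32;  186^50 ≡ 20;  186^125 ≡ 250;  186^250 ≡ 1.
Smallest exponent giving 1 is 250.

250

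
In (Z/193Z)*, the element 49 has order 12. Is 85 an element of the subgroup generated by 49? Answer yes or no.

yes

⟨49⟩ has order 12; its elements mod 193 are {1, 49, 63, 81, 84, 85, 108, 109, 112, 130, 144, 192}.
85 is in this set.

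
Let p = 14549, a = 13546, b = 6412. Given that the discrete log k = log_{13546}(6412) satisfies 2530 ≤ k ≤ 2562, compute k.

2546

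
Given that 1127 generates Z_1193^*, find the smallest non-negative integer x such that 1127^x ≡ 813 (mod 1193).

174

Baby-step giant-step with m = ceil(sqrt(1192)) = 35.
Baby table (1127^j mod 1193 for j=0..34):
  0:1  1:1127  2:777  3:17  4:71  5:86  6:289  7:14
  8:269  9:141  10:238  11:994  12:11  13:467  14:196  15:187
  16:781  17:946  18:793  19:154  20:573  21:358  22:232  23:197
  24:121  25:365  26:963  27:864  28:240  29:862  30:372  31:501
  32:338  33:359  34:166
Giant step factor: 1127^(-35) ≡ 207 (mod 1193).
Scan 813·207^i mod 1193 for i = 0, 1, …:
  i=0: 813   i=1: 78   i=2: 637   i=3: 629
  i=4: 166
Match at i=4, j=34: x = 4·35 + 34 = 174.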